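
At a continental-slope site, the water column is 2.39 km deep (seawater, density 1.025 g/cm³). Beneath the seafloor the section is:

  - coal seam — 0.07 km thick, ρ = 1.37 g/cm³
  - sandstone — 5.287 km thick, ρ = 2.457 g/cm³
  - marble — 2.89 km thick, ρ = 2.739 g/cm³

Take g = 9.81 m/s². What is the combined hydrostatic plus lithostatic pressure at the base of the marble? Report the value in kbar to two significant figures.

seawater: 1025 kg/m³ × 9.81 m/s² × 2390 m = 2.403×10^7 Pa = 0.2403 kbar
coal seam: 1370 kg/m³ × 9.81 m/s² × 70 m = 9.408×10^5 Pa = 9.408×10^-3 kbar
sandstone: 2457 kg/m³ × 9.81 m/s² × 5287 m = 1.274×10^8 Pa = 1.274 kbar
marble: 2739 kg/m³ × 9.81 m/s² × 2890 m = 7.765×10^7 Pa = 0.7765 kbar
Total = 0.2403 + 9.408×10^-3 + 1.274 + 0.7765 = 2.3006 kbar

2.3 kbar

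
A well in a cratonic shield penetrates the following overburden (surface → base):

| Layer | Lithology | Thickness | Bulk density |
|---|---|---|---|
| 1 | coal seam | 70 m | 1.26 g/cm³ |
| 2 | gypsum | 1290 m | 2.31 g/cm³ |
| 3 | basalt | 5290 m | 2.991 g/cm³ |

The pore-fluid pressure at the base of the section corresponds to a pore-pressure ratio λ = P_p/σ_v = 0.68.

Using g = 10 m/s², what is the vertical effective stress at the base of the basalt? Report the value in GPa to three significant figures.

0.0604 GPa

Overburden (lithostatic) stress σ_v:
coal seam: 1260 kg/m³ × 10 m/s² × 70 m = 8.820×10^5 Pa = 0.8820 MPa
gypsum: 2310 kg/m³ × 10 m/s² × 1290 m = 2.980×10^7 Pa = 29.80 MPa
basalt: 2991 kg/m³ × 10 m/s² × 5290 m = 1.582×10^8 Pa = 158.2 MPa
Total = 0.8820 + 29.80 + 158.2 = 188.90 MPa
Pore pressure P_p = λ·σ_v = 0.68 × 188.9 MPa = 128.5 MPa
Effective stress σ' = σ_v − P_p = 188.9 − 128.5 = 60.450 MPa = 0.060450 GPa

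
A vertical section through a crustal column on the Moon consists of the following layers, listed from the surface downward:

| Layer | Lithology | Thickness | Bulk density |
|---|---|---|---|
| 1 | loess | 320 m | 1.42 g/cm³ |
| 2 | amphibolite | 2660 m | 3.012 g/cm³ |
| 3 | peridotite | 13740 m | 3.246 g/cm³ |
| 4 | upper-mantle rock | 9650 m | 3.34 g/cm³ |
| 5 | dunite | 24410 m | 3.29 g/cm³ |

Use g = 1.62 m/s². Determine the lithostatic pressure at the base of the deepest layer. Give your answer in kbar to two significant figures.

2.7 kbar

loess: 1420 kg/m³ × 1.62 m/s² × 320 m = 7.361×10^5 Pa = 7.361×10^-3 kbar
amphibolite: 3012 kg/m³ × 1.62 m/s² × 2660 m = 1.298×10^7 Pa = 0.1298 kbar
peridotite: 3246 kg/m³ × 1.62 m/s² × 13740 m = 7.225×10^7 Pa = 0.7225 kbar
upper-mantle rock: 3340 kg/m³ × 1.62 m/s² × 9650 m = 5.221×10^7 Pa = 0.5221 kbar
dunite: 3290 kg/m³ × 1.62 m/s² × 24410 m = 1.301×10^8 Pa = 1.301 kbar
Total = 7.361×10^-3 + 0.1298 + 0.7225 + 0.5221 + 1.301 = 2.6828 kbar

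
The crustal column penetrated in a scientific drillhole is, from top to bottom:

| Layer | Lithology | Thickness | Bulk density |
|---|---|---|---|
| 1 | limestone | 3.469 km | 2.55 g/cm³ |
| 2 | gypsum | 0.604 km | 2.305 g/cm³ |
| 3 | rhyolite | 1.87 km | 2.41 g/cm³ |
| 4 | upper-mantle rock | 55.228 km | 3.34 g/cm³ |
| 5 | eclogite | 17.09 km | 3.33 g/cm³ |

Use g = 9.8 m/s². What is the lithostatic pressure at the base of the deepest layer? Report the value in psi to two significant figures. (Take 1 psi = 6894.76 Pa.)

360000 psi

limestone: 2550 kg/m³ × 9.8 m/s² × 3469 m = 8.669×10^7 Pa = 12573 psi
gypsum: 2305 kg/m³ × 9.8 m/s² × 604 m = 1.364×10^7 Pa = 1979 psi
rhyolite: 2410 kg/m³ × 9.8 m/s² × 1870 m = 4.417×10^7 Pa = 6406 psi
upper-mantle rock: 3340 kg/m³ × 9.8 m/s² × 55228 m = 1.808×10^9 Pa = 2.622×10^5 psi
eclogite: 3330 kg/m³ × 9.8 m/s² × 17090 m = 5.577×10^8 Pa = 80890 psi
Total = 12573 + 1979 + 6406 + 2.622×10^5 + 80890 = 3.6404×10^5 psi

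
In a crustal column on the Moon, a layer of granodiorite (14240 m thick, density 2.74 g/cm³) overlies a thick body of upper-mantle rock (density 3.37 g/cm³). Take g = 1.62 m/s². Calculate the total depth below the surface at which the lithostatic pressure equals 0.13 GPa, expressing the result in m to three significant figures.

Pressure at base of upper layers: 2740×1.62×14240 = 6.321×10^7 Pa = 0.06321 GPa
Remaining pressure to be supplied by upper-mantle rock: 1.300×10^8 − 6.321×10^7 = 6.679×10^7 Pa
Additional depth in upper-mantle rock = 6.679×10^7 Pa / (3370 kg/m³ × 1.62 m/s²) = 12234 m
Total depth = 14240 m + 12234 m = 26474 m

26500 m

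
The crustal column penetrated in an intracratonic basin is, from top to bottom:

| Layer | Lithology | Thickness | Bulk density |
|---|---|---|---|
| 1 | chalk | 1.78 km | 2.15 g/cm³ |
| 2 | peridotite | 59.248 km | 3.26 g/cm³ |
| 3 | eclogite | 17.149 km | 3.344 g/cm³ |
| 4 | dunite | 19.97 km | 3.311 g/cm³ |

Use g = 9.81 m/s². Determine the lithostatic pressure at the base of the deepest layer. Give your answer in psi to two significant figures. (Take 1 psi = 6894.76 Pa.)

460000 psi

chalk: 2150 kg/m³ × 9.81 m/s² × 1780 m = 3.754×10^7 Pa = 5445 psi
peridotite: 3260 kg/m³ × 9.81 m/s² × 59248 m = 1.895×10^9 Pa = 2.748×10^5 psi
eclogite: 3344 kg/m³ × 9.81 m/s² × 17149 m = 5.626×10^8 Pa = 81593 psi
dunite: 3311 kg/m³ × 9.81 m/s² × 19970 m = 6.486×10^8 Pa = 94078 psi
Total = 5445 + 2.748×10^5 + 81593 + 94078 = 4.5593×10^5 psi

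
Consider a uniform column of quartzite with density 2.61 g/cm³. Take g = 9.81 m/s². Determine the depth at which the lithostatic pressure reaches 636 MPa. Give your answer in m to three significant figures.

24800 m

h = P/(ρg) = 636 MPa / (2610 kg/m³ × 9.81 m/s²) = 6.360×10^8 Pa / 25604 Pa/m = 24840 m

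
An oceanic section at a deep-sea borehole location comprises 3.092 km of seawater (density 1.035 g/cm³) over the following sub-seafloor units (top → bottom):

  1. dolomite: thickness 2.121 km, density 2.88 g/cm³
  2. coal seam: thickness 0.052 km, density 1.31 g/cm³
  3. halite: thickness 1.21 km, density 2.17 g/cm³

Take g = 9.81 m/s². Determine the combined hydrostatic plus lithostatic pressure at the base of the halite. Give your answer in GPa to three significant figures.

0.118 GPa

seawater: 1035 kg/m³ × 9.81 m/s² × 3092 m = 3.139×10^7 Pa = 0.03139 GPa
dolomite: 2880 kg/m³ × 9.81 m/s² × 2121 m = 5.992×10^7 Pa = 0.05992 GPa
coal seam: 1310 kg/m³ × 9.81 m/s² × 52 m = 6.683×10^5 Pa = 6.683×10^-4 GPa
halite: 2170 kg/m³ × 9.81 m/s² × 1210 m = 2.576×10^7 Pa = 0.02576 GPa
Total = 0.03139 + 0.05992 + 6.683×10^-4 + 0.02576 = 0.11774 GPa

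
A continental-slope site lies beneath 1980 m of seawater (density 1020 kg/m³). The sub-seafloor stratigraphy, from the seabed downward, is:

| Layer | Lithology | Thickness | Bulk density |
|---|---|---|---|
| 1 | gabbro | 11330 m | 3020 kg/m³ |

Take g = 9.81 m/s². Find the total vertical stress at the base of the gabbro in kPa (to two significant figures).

360000 kPa

seawater: 1020 kg/m³ × 9.81 m/s² × 1980 m = 1.981×10^7 Pa = 19812 kPa
gabbro: 3020 kg/m³ × 9.81 m/s² × 11330 m = 3.357×10^8 Pa = 3.357×10^5 kPa
Total = 19812 + 3.357×10^5 = 3.5548×10^5 kPa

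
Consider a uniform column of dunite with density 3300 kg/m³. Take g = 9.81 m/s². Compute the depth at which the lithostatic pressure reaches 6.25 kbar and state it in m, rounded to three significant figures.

h = P/(ρg) = 6.25 kbar / (3300 kg/m³ × 9.81 m/s²) = 6.250×10^8 Pa / 32373 Pa/m = 19306 m

19300 m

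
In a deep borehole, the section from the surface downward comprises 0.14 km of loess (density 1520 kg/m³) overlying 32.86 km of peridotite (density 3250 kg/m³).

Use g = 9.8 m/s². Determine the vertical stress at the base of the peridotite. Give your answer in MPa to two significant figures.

1000 MPa

loess: 1520 kg/m³ × 9.8 m/s² × 140 m = 2.085×10^6 Pa = 2.085 MPa
peridotite: 3250 kg/m³ × 9.8 m/s² × 32860 m = 1.047×10^9 Pa = 1047 MPa
Total = 2.085 + 1047 = 1048.7 MPa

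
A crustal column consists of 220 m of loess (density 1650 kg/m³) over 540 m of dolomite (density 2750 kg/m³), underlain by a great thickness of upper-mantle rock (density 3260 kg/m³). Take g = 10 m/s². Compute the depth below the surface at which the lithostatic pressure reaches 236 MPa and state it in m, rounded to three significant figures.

7430 m

Pressure at base of upper layers: 1650×10×220 + 2750×10×540 = 1.848×10^7 Pa = 18.48 MPa
Remaining pressure to be supplied by upper-mantle rock: 2.360×10^8 − 1.848×10^7 = 2.175×10^8 Pa
Additional depth in upper-mantle rock = 2.175×10^8 Pa / (3260 kg/m³ × 10 m/s²) = 6672.4 m
Total depth = 760 m + 6672.4 m = 7432.4 m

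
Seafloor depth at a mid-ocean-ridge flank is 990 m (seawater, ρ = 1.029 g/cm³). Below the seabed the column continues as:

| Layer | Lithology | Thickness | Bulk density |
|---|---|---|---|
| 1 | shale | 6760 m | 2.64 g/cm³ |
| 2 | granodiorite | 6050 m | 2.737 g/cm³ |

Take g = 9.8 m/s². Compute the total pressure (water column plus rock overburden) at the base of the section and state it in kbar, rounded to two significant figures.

3.5 kbar

seawater: 1029 kg/m³ × 9.8 m/s² × 990 m = 9.983×10^6 Pa = 0.09983 kbar
shale: 2640 kg/m³ × 9.8 m/s² × 6760 m = 1.749×10^8 Pa = 1.749 kbar
granodiorite: 2737 kg/m³ × 9.8 m/s² × 6050 m = 1.623×10^8 Pa = 1.623 kbar
Total = 0.09983 + 1.749 + 1.623 = 3.4715 kbar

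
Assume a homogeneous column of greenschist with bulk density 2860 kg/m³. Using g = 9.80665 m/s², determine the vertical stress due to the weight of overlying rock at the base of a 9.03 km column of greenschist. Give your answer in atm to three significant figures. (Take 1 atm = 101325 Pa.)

greenschist: 2860 kg/m³ × 9.80665 m/s² × 9030 m = 2.533×10^8 Pa = 2500 atm

2500 atm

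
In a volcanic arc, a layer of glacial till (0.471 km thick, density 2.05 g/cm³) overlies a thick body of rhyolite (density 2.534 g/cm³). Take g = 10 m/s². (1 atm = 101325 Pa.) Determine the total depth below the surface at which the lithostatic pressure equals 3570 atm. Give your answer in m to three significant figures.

Pressure at base of upper layers: 2050×10×471 = 9.655×10^6 Pa = 95.29 atm
Remaining pressure to be supplied by rhyolite: 3.617×10^8 − 9.655×10^6 = 3.521×10^8 Pa
Additional depth in rhyolite = 3.521×10^8 Pa / (2534 kg/m³ × 10 m/s²) = 13894 m
Total depth = 471 m + 13894 m = 14365 m

14400 m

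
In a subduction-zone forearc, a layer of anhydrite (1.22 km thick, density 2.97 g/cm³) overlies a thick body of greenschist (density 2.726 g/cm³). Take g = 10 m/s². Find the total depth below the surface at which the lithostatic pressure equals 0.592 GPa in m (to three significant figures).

Pressure at base of upper layers: 2970×10×1220 = 3.623×10^7 Pa = 0.03623 GPa
Remaining pressure to be supplied by greenschist: 5.920×10^8 − 3.623×10^7 = 5.558×10^8 Pa
Additional depth in greenschist = 5.558×10^8 Pa / (2726 kg/m³ × 10 m/s²) = 20388 m
Total depth = 1220 m + 20388 m = 21608 m

21600 m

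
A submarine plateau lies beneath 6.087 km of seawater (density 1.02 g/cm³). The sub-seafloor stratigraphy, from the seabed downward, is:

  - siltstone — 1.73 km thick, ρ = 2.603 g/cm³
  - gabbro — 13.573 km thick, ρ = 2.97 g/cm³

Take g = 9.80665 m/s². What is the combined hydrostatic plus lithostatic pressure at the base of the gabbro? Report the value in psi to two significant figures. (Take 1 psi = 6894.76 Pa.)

73000 psi

seawater: 1020 kg/m³ × 9.80665 m/s² × 6087 m = 6.089×10^7 Pa = 8831 psi
siltstone: 2603 kg/m³ × 9.80665 m/s² × 1730 m = 4.416×10^7 Pa = 6405 psi
gabbro: 2970 kg/m³ × 9.80665 m/s² × 13573 m = 3.953×10^8 Pa = 57337 psi
Total = 8831 + 6405 + 57337 = 72573 psi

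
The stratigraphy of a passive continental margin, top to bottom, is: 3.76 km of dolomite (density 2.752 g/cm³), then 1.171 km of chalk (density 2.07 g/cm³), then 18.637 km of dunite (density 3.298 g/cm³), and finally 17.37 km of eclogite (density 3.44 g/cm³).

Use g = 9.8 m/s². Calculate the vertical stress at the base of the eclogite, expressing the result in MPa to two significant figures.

dolomite: 2752 kg/m³ × 9.8 m/s² × 3760 m = 1.014×10^8 Pa = 101.4 MPa
chalk: 2070 kg/m³ × 9.8 m/s² × 1171 m = 2.375×10^7 Pa = 23.75 MPa
dunite: 3298 kg/m³ × 9.8 m/s² × 18637 m = 6.024×10^8 Pa = 602.4 MPa
eclogite: 3440 kg/m³ × 9.8 m/s² × 17370 m = 5.856×10^8 Pa = 585.6 MPa
Total = 101.4 + 23.75 + 602.4 + 585.6 = 1313.1 MPa

1300 MPa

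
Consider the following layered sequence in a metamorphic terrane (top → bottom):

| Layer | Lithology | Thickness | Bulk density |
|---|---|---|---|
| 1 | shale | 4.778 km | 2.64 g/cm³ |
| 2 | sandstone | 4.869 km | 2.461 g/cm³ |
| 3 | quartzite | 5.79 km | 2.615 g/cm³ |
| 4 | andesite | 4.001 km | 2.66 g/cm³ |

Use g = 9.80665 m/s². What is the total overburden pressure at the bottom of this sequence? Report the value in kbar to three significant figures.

4.94 kbar

shale: 2640 kg/m³ × 9.80665 m/s² × 4778 m = 1.237×10^8 Pa = 1.237 kbar
sandstone: 2461 kg/m³ × 9.80665 m/s² × 4869 m = 1.175×10^8 Pa = 1.175 kbar
quartzite: 2615 kg/m³ × 9.80665 m/s² × 5790 m = 1.485×10^8 Pa = 1.485 kbar
andesite: 2660 kg/m³ × 9.80665 m/s² × 4001 m = 1.044×10^8 Pa = 1.044 kbar
Total = 1.237 + 1.175 + 1.485 + 1.044 = 4.9406 kbar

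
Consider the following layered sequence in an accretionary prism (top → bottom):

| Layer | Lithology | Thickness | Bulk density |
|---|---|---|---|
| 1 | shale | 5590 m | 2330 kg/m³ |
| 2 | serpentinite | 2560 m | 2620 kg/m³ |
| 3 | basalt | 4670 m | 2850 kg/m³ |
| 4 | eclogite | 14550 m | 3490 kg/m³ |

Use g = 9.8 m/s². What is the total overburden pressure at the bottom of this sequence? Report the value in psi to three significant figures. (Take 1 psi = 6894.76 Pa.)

119000 psi

shale: 2330 kg/m³ × 9.8 m/s² × 5590 m = 1.276×10^8 Pa = 18513 psi
serpentinite: 2620 kg/m³ × 9.8 m/s² × 2560 m = 6.573×10^7 Pa = 9533 psi
basalt: 2850 kg/m³ × 9.8 m/s² × 4670 m = 1.304×10^8 Pa = 18918 psi
eclogite: 3490 kg/m³ × 9.8 m/s² × 14550 m = 4.976×10^8 Pa = 72176 psi
Total = 18513 + 9533 + 18918 + 72176 = 1.1914×10^5 psi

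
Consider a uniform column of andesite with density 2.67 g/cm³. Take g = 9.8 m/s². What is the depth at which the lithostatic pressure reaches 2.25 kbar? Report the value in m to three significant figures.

8600 m

h = P/(ρg) = 2.25 kbar / (2670 kg/m³ × 9.8 m/s²) = 2.250×10^8 Pa / 26166 Pa/m = 8598.9 m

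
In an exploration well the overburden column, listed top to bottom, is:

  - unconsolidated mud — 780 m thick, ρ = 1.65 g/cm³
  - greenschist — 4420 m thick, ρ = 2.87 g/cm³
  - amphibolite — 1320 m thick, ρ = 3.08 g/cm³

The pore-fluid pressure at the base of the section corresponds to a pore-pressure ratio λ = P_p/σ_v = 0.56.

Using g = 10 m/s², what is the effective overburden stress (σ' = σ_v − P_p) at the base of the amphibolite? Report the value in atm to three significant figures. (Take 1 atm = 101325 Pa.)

783 atm

Overburden (lithostatic) stress σ_v:
unconsolidated mud: 1650 kg/m³ × 10 m/s² × 780 m = 1.287×10^7 Pa = 12.87 MPa
greenschist: 2870 kg/m³ × 10 m/s² × 4420 m = 1.269×10^8 Pa = 126.9 MPa
amphibolite: 3080 kg/m³ × 10 m/s² × 1320 m = 4.066×10^7 Pa = 40.66 MPa
Total = 12.87 + 126.9 + 40.66 = 180.38 MPa
Pore pressure P_p = λ·σ_v = 0.56 × 180.4 MPa = 101.0 MPa
Effective stress σ' = σ_v − P_p = 180.4 − 101.0 = 79.367 MPa = 783.29 atm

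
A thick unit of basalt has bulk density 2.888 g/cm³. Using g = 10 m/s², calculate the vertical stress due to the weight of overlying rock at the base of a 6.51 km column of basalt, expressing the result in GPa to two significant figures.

0.19 GPa

basalt: 2888 kg/m³ × 10 m/s² × 6510 m = 1.880×10^8 Pa = 0.1880 GPa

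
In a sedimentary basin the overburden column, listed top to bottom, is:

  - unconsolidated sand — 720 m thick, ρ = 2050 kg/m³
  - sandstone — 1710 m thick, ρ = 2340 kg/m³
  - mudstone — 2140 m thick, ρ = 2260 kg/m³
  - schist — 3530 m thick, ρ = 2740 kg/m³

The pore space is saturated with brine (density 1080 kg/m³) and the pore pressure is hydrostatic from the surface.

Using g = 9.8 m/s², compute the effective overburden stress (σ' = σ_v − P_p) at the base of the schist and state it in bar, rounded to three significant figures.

Overburden (lithostatic) stress σ_v:
unconsolidated sand: 2050 kg/m³ × 9.8 m/s² × 720 m = 1.446×10^7 Pa = 14.46 MPa
sandstone: 2340 kg/m³ × 9.8 m/s² × 1710 m = 3.921×10^7 Pa = 39.21 MPa
mudstone: 2260 kg/m³ × 9.8 m/s² × 2140 m = 4.740×10^7 Pa = 47.40 MPa
schist: 2740 kg/m³ × 9.8 m/s² × 3530 m = 9.479×10^7 Pa = 94.79 MPa
Total = 14.46 + 39.21 + 47.40 + 94.79 = 195.86 MPa
Pore pressure P_p = 1080 kg/m³ × 9.8 m/s² × 8100 m = 8.573×10^7 Pa = 85.73 MPa
Effective stress σ' = σ_v − P_p = 195.9 − 85.73 = 110.13 MPa = 1101.3 bar

1100 bar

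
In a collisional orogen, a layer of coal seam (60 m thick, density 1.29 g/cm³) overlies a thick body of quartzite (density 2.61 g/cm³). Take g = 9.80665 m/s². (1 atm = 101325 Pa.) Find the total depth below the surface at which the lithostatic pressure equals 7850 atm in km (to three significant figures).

31.1 km

Pressure at base of upper layers: 1290×9.80665×60 = 7.590×10^5 Pa = 7.491 atm
Remaining pressure to be supplied by quartzite: 7.954×10^8 − 7.590×10^5 = 7.946×10^8 Pa
Additional depth in quartzite = 7.946×10^8 Pa / (2610 kg/m³ × 9.80665 m/s²) = 31046 m
Total depth = 60 m + 31046 m = 31106 m
= 31.106 km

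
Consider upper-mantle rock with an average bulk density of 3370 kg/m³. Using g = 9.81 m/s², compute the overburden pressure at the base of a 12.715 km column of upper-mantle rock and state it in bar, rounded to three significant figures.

upper-mantle rock: 3370 kg/m³ × 9.81 m/s² × 12715 m = 4.204×10^8 Pa = 4204 bar

4200 bar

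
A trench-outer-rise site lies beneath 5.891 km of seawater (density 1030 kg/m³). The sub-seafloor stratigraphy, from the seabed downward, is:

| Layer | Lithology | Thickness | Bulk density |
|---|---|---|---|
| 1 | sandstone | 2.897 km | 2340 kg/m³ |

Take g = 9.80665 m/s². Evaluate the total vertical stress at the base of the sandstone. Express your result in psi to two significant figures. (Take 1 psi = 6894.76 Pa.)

seawater: 1030 kg/m³ × 9.80665 m/s² × 5891 m = 5.950×10^7 Pa = 8630 psi
sandstone: 2340 kg/m³ × 9.80665 m/s² × 2897 m = 6.648×10^7 Pa = 9642 psi
Total = 8630 + 9642 = 18272 psi

18000 psi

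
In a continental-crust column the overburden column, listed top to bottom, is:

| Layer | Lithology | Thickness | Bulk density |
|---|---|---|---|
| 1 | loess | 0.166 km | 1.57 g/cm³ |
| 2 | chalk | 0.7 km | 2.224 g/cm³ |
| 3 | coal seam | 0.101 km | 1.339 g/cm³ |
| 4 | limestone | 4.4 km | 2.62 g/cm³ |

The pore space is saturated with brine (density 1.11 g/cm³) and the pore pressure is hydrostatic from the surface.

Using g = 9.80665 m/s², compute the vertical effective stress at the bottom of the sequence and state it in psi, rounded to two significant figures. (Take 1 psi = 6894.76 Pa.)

Overburden (lithostatic) stress σ_v:
loess: 1570 kg/m³ × 9.80665 m/s² × 166 m = 2.556×10^6 Pa = 2.556 MPa
chalk: 2224 kg/m³ × 9.80665 m/s² × 700 m = 1.527×10^7 Pa = 15.27 MPa
coal seam: 1339 kg/m³ × 9.80665 m/s² × 101 m = 1.326×10^6 Pa = 1.326 MPa
limestone: 2620 kg/m³ × 9.80665 m/s² × 4400 m = 1.131×10^8 Pa = 113.1 MPa
Total = 2.556 + 15.27 + 1.326 + 113.1 = 132.20 MPa
Pore pressure P_p = 1110 kg/m³ × 9.80665 m/s² × 5367 m = 5.842×10^7 Pa = 58.42 MPa
Effective stress σ' = σ_v − P_p = 132.2 − 58.42 = 73.778 MPa = 10701 psi

11000 psi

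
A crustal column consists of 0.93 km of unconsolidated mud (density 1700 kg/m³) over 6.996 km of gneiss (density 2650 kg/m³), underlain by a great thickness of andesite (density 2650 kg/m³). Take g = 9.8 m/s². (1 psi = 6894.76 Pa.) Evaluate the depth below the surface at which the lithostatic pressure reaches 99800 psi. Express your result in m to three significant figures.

26800 m

Pressure at base of upper layers: 1700×9.8×930 + 2650×9.8×6996 = 1.972×10^8 Pa = 28599 psi
Remaining pressure to be supplied by andesite: 6.881×10^8 − 1.972×10^8 = 4.909×10^8 Pa
Additional depth in andesite = 4.909×10^8 Pa / (2650 kg/m³ × 9.8 m/s²) = 18903 m
Total depth = 7926 m + 18903 m = 26829 m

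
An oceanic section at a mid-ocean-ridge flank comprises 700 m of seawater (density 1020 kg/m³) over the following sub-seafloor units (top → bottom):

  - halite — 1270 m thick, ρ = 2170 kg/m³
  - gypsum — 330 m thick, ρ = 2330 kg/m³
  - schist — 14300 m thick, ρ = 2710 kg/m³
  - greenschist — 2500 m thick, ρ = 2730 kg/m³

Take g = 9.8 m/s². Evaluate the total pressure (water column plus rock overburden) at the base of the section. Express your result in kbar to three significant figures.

seawater: 1020 kg/m³ × 9.8 m/s² × 700 m = 6.997×10^6 Pa = 0.06997 kbar
halite: 2170 kg/m³ × 9.8 m/s² × 1270 m = 2.701×10^7 Pa = 0.2701 kbar
gypsum: 2330 kg/m³ × 9.8 m/s² × 330 m = 7.535×10^6 Pa = 0.07535 kbar
schist: 2710 kg/m³ × 9.8 m/s² × 14300 m = 3.798×10^8 Pa = 3.798 kbar
greenschist: 2730 kg/m³ × 9.8 m/s² × 2500 m = 6.689×10^7 Pa = 0.6689 kbar
Total = 0.06997 + 0.2701 + 0.07535 + 3.798 + 0.6689 = 4.8820 kbar

4.88 kbar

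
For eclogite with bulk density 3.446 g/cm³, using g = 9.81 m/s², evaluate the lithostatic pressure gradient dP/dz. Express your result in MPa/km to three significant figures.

33.8 MPa/km

dP/dz = ρg = 3446 kg/m³ × 9.81 m/s² = 33805 Pa/m
= 33805 Pa/m × (1 MPa/km / 1000.0 Pa/m) = 33.805 MPa/km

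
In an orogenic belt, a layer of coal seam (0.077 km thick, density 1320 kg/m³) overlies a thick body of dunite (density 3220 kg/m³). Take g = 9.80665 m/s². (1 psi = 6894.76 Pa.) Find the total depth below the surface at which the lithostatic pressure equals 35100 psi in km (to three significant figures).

Pressure at base of upper layers: 1320×9.80665×77 = 9.967×10^5 Pa = 144.6 psi
Remaining pressure to be supplied by dunite: 2.420×10^8 − 9.967×10^5 = 2.410×10^8 Pa
Additional depth in dunite = 2.410×10^8 Pa / (3220 kg/m³ × 9.80665 m/s²) = 7632.3 m
Total depth = 77 m + 7632.3 m = 7709.3 m
= 7.7093 km

7.71 km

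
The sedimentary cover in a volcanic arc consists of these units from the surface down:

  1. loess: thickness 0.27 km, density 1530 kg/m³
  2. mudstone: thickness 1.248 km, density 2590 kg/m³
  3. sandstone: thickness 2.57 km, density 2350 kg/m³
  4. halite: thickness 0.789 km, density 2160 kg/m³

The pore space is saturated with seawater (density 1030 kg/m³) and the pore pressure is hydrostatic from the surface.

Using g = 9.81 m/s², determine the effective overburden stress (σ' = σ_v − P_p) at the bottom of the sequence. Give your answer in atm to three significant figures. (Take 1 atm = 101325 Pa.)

Overburden (lithostatic) stress σ_v:
loess: 1530 kg/m³ × 9.81 m/s² × 270 m = 4.053×10^6 Pa = 4.053 MPa
mudstone: 2590 kg/m³ × 9.81 m/s² × 1248 m = 3.171×10^7 Pa = 31.71 MPa
sandstone: 2350 kg/m³ × 9.81 m/s² × 2570 m = 5.925×10^7 Pa = 59.25 MPa
halite: 2160 kg/m³ × 9.81 m/s² × 789 m = 1.672×10^7 Pa = 16.72 MPa
Total = 4.053 + 31.71 + 59.25 + 16.72 = 111.73 MPa
Pore pressure P_p = 1030 kg/m³ × 9.81 m/s² × 4877 m = 4.928×10^7 Pa = 49.28 MPa
Effective stress σ' = σ_v − P_p = 111.7 − 49.28 = 62.449 MPa = 616.32 atm

616 atm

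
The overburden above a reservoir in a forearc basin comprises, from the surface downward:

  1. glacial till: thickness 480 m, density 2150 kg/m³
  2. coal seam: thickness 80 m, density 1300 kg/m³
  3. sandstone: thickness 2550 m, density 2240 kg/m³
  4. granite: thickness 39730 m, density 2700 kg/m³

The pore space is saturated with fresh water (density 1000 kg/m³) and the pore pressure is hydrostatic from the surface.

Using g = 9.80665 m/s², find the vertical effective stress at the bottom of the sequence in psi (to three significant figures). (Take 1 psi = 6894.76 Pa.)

Overburden (lithostatic) stress σ_v:
glacial till: 2150 kg/m³ × 9.80665 m/s² × 480 m = 1.012×10^7 Pa = 10.12 MPa
coal seam: 1300 kg/m³ × 9.80665 m/s² × 80 m = 1.020×10^6 Pa = 1.020 MPa
sandstone: 2240 kg/m³ × 9.80665 m/s² × 2550 m = 5.602×10^7 Pa = 56.02 MPa
granite: 2700 kg/m³ × 9.80665 m/s² × 39730 m = 1.052×10^9 Pa = 1052 MPa
Total = 10.12 + 1.020 + 56.02 + 1052 = 1119.1 MPa
Pore pressure P_p = 1000 kg/m³ × 9.80665 m/s² × 42840 m = 4.201×10^8 Pa = 420.1 MPa
Effective stress σ' = σ_v − P_p = 1119 − 420.1 = 699.01 MPa = 1.0138×10^5 psi

101000 psi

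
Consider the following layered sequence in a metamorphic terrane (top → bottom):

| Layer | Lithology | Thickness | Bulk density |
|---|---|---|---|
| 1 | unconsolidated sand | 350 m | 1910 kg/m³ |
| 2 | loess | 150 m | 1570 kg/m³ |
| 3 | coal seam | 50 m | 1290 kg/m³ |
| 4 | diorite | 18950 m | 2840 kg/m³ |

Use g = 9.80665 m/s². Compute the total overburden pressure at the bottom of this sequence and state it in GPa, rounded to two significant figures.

unconsolidated sand: 1910 kg/m³ × 9.80665 m/s² × 350 m = 6.556×10^6 Pa = 6.556×10^-3 GPa
loess: 1570 kg/m³ × 9.80665 m/s² × 150 m = 2.309×10^6 Pa = 2.309×10^-3 GPa
coal seam: 1290 kg/m³ × 9.80665 m/s² × 50 m = 6.325×10^5 Pa = 6.325×10^-4 GPa
diorite: 2840 kg/m³ × 9.80665 m/s² × 18950 m = 5.278×10^8 Pa = 0.5278 GPa
Total = 6.556×10^-3 + 2.309×10^-3 + 6.325×10^-4 + 0.5278 = 0.53727 GPa

0.54 GPa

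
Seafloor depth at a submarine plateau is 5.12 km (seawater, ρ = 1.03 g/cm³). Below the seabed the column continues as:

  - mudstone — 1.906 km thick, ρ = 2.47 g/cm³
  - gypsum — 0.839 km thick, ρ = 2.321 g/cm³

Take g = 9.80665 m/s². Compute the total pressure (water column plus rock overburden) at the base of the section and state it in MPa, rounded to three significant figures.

117 MPa

seawater: 1030 kg/m³ × 9.80665 m/s² × 5120 m = 5.172×10^7 Pa = 51.72 MPa
mudstone: 2470 kg/m³ × 9.80665 m/s² × 1906 m = 4.617×10^7 Pa = 46.17 MPa
gypsum: 2321 kg/m³ × 9.80665 m/s² × 839 m = 1.910×10^7 Pa = 19.10 MPa
Total = 51.72 + 46.17 + 19.10 = 116.98 MPa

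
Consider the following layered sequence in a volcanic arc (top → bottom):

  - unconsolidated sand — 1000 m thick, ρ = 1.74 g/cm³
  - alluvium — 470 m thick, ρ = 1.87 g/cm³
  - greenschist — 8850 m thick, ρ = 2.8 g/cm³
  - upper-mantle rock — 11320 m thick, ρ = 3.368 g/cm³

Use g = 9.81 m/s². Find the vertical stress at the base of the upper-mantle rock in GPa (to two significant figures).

unconsolidated sand: 1740 kg/m³ × 9.81 m/s² × 1000 m = 1.707×10^7 Pa = 0.01707 GPa
alluvium: 1870 kg/m³ × 9.81 m/s² × 470 m = 8.622×10^6 Pa = 8.622×10^-3 GPa
greenschist: 2800 kg/m³ × 9.81 m/s² × 8850 m = 2.431×10^8 Pa = 0.2431 GPa
upper-mantle rock: 3368 kg/m³ × 9.81 m/s² × 11320 m = 3.740×10^8 Pa = 0.3740 GPa
Total = 0.01707 + 8.622×10^-3 + 0.2431 + 0.3740 = 0.64280 GPa

0.64 GPa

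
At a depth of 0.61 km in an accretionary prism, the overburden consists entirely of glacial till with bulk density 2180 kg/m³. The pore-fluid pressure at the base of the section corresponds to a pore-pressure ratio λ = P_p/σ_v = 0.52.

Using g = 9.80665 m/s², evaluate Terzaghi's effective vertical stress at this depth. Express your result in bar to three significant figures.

62.6 bar

Overburden (lithostatic) stress σ_v:
glacial till: 2180 kg/m³ × 9.80665 m/s² × 610 m = 1.304×10^7 Pa = 13.04 MPa
Pore pressure P_p = λ·σ_v = 0.52 × 13.04 MPa = 6.781 MPa
Effective stress σ' = σ_v − P_p = 13.04 − 6.781 = 6.2596 MPa = 62.596 bar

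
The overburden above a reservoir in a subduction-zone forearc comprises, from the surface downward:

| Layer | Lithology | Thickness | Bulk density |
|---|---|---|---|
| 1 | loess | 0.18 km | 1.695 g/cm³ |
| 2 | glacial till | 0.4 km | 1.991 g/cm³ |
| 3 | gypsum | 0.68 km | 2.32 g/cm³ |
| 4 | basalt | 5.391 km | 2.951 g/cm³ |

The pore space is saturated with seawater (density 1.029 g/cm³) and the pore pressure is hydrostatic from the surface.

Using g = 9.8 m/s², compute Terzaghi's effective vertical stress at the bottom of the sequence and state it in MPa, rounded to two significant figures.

120 MPa

Overburden (lithostatic) stress σ_v:
loess: 1695 kg/m³ × 9.8 m/s² × 180 m = 2.990×10^6 Pa = 2.990 MPa
glacial till: 1991 kg/m³ × 9.8 m/s² × 400 m = 7.805×10^6 Pa = 7.805 MPa
gypsum: 2320 kg/m³ × 9.8 m/s² × 680 m = 1.546×10^7 Pa = 15.46 MPa
basalt: 2951 kg/m³ × 9.8 m/s² × 5391 m = 1.559×10^8 Pa = 155.9 MPa
Total = 2.990 + 7.805 + 15.46 + 155.9 = 182.16 MPa
Pore pressure P_p = 1029 kg/m³ × 9.8 m/s² × 6651 m = 6.707×10^7 Pa = 67.07 MPa
Effective stress σ' = σ_v − P_p = 182.2 − 67.07 = 115.09 MPa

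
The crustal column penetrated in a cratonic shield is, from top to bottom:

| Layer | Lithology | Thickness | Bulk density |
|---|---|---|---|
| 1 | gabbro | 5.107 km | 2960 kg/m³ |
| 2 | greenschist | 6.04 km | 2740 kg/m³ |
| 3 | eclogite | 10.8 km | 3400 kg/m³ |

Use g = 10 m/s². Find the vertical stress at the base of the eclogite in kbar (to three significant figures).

6.84 kbar

gabbro: 2960 kg/m³ × 10 m/s² × 5107 m = 1.512×10^8 Pa = 1.512 kbar
greenschist: 2740 kg/m³ × 10 m/s² × 6040 m = 1.655×10^8 Pa = 1.655 kbar
eclogite: 3400 kg/m³ × 10 m/s² × 10800 m = 3.672×10^8 Pa = 3.672 kbar
Total = 1.512 + 1.655 + 3.672 = 6.8386 kbar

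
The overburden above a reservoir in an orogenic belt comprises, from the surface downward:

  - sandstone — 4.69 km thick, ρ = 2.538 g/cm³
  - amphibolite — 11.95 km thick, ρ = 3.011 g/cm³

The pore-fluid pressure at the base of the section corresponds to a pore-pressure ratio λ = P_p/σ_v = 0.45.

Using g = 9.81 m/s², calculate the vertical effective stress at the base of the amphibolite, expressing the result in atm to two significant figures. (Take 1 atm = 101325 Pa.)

Overburden (lithostatic) stress σ_v:
sandstone: 2538 kg/m³ × 9.81 m/s² × 4690 m = 1.168×10^8 Pa = 116.8 MPa
amphibolite: 3011 kg/m³ × 9.81 m/s² × 11950 m = 3.530×10^8 Pa = 353.0 MPa
Total = 116.8 + 353.0 = 469.75 MPa
Pore pressure P_p = λ·σ_v = 0.45 × 469.7 MPa = 211.4 MPa
Effective stress σ' = σ_v − P_p = 469.7 − 211.4 = 258.36 MPa = 2549.8 atm

2500 atm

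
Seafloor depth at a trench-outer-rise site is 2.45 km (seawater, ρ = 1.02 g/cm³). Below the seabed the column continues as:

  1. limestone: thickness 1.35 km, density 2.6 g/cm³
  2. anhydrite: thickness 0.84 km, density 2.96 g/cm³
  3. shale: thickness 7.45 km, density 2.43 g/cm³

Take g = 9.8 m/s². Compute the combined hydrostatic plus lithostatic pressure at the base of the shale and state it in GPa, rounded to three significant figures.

0.261 GPa

seawater: 1020 kg/m³ × 9.8 m/s² × 2450 m = 2.449×10^7 Pa = 0.02449 GPa
limestone: 2600 kg/m³ × 9.8 m/s² × 1350 m = 3.440×10^7 Pa = 0.03440 GPa
anhydrite: 2960 kg/m³ × 9.8 m/s² × 840 m = 2.437×10^7 Pa = 0.02437 GPa
shale: 2430 kg/m³ × 9.8 m/s² × 7450 m = 1.774×10^8 Pa = 0.1774 GPa
Total = 0.02449 + 0.03440 + 0.02437 + 0.1774 = 0.26067 GPa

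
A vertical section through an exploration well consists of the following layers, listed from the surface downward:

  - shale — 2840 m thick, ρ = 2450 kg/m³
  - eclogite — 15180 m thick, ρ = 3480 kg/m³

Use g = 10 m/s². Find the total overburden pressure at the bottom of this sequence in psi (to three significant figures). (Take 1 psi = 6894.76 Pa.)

shale: 2450 kg/m³ × 10 m/s² × 2840 m = 6.958×10^7 Pa = 10092 psi
eclogite: 3480 kg/m³ × 10 m/s² × 15180 m = 5.283×10^8 Pa = 76618 psi
Total = 10092 + 76618 = 86710 psi

86700 psi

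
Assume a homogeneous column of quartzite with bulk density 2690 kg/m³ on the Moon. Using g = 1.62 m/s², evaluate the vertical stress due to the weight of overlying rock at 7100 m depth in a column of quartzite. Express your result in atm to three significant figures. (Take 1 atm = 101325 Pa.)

quartzite: 2690 kg/m³ × 1.62 m/s² × 7100 m = 3.094×10^7 Pa = 305.4 atm

305 atm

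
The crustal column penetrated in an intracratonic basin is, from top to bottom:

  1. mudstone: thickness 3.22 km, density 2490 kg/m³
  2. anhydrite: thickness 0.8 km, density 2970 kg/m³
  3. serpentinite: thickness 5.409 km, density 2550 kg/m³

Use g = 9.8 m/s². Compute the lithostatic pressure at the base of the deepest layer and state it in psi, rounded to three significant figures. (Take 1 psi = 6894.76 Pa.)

34400 psi

mudstone: 2490 kg/m³ × 9.8 m/s² × 3220 m = 7.857×10^7 Pa = 11396 psi
anhydrite: 2970 kg/m³ × 9.8 m/s² × 800 m = 2.328×10^7 Pa = 3377 psi
serpentinite: 2550 kg/m³ × 9.8 m/s² × 5409 m = 1.352×10^8 Pa = 19605 psi
Total = 11396 + 3377 + 19605 = 34378 psi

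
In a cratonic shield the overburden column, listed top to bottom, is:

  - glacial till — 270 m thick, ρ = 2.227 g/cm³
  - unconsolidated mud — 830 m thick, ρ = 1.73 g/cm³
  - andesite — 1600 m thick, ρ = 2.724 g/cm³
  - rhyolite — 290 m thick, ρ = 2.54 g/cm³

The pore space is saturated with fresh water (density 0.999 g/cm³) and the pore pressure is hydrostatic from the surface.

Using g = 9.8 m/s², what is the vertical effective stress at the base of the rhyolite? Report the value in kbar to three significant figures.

Overburden (lithostatic) stress σ_v:
glacial till: 2227 kg/m³ × 9.8 m/s² × 270 m = 5.893×10^6 Pa = 5.893 MPa
unconsolidated mud: 1730 kg/m³ × 9.8 m/s² × 830 m = 1.407×10^7 Pa = 14.07 MPa
andesite: 2724 kg/m³ × 9.8 m/s² × 1600 m = 4.271×10^7 Pa = 42.71 MPa
rhyolite: 2540 kg/m³ × 9.8 m/s² × 290 m = 7.219×10^6 Pa = 7.219 MPa
Total = 5.893 + 14.07 + 42.71 + 7.219 = 69.895 MPa
Pore pressure P_p = 999 kg/m³ × 9.8 m/s² × 2990 m = 2.927×10^7 Pa = 29.27 MPa
Effective stress σ' = σ_v − P_p = 69.90 − 29.27 = 40.623 MPa = 0.40623 kbar

0.406 kbar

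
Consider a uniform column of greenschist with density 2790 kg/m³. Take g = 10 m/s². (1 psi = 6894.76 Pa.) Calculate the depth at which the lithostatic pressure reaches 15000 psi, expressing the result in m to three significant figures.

h = P/(ρg) = 15000 psi / (2790 kg/m³ × 10 m/s²) = 1.034×10^8 Pa / 27900 Pa/m = 3706.9 m

3710 m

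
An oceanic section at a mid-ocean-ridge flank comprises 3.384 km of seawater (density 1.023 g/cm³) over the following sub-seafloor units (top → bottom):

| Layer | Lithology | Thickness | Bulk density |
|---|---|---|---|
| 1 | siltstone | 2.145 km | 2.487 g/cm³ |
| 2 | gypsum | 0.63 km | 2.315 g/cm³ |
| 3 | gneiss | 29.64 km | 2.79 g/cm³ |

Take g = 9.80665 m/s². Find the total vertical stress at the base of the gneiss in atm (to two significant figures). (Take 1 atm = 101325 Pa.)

seawater: 1023 kg/m³ × 9.80665 m/s² × 3384 m = 3.395×10^7 Pa = 335.1 atm
siltstone: 2487 kg/m³ × 9.80665 m/s² × 2145 m = 5.231×10^7 Pa = 516.3 atm
gypsum: 2315 kg/m³ × 9.80665 m/s² × 630 m = 1.430×10^7 Pa = 141.2 atm
gneiss: 2790 kg/m³ × 9.80665 m/s² × 29640 m = 8.110×10^8 Pa = 8004 atm
Total = 335.1 + 516.3 + 141.2 + 8004 = 8996.1 atm

9000 atm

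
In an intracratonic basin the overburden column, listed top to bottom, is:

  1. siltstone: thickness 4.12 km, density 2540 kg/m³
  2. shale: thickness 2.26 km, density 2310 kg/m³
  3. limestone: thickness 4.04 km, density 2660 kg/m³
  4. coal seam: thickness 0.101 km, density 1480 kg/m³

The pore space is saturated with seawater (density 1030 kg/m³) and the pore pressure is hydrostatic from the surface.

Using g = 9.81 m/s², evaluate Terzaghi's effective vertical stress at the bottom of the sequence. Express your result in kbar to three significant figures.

Overburden (lithostatic) stress σ_v:
siltstone: 2540 kg/m³ × 9.81 m/s² × 4120 m = 1.027×10^8 Pa = 102.7 MPa
shale: 2310 kg/m³ × 9.81 m/s² × 2260 m = 5.121×10^7 Pa = 51.21 MPa
limestone: 2660 kg/m³ × 9.81 m/s² × 4040 m = 1.054×10^8 Pa = 105.4 MPa
coal seam: 1480 kg/m³ × 9.81 m/s² × 101 m = 1.466×10^6 Pa = 1.466 MPa
Total = 102.7 + 51.21 + 105.4 + 1.466 = 260.76 MPa
Pore pressure P_p = 1030 kg/m³ × 9.81 m/s² × 10521 m = 1.063×10^8 Pa = 106.3 MPa
Effective stress σ' = σ_v − P_p = 260.8 − 106.3 = 154.46 MPa = 1.5446 kbar

1.54 kbar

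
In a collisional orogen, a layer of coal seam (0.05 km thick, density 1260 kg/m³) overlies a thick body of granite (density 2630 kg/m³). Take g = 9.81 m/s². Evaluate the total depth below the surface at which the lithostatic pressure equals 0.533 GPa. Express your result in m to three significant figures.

Pressure at base of upper layers: 1260×9.81×50 = 6.180×10^5 Pa = 6.180×10^-4 GPa
Remaining pressure to be supplied by granite: 5.330×10^8 − 6.180×10^5 = 5.324×10^8 Pa
Additional depth in granite = 5.324×10^8 Pa / (2630 kg/m³ × 9.81 m/s²) = 20635 m
Total depth = 50 m + 20635 m = 20685 m

20700 m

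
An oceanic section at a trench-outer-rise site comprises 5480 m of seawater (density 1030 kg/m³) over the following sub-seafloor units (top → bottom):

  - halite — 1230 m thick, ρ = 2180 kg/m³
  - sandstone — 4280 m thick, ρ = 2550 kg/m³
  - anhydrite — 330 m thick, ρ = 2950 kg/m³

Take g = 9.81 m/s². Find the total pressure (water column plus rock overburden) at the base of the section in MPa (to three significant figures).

seawater: 1030 kg/m³ × 9.81 m/s² × 5480 m = 5.537×10^7 Pa = 55.37 MPa
halite: 2180 kg/m³ × 9.81 m/s² × 1230 m = 2.630×10^7 Pa = 26.30 MPa
sandstone: 2550 kg/m³ × 9.81 m/s² × 4280 m = 1.071×10^8 Pa = 107.1 MPa
anhydrite: 2950 kg/m³ × 9.81 m/s² × 330 m = 9.550×10^6 Pa = 9.550 MPa
Total = 55.37 + 26.30 + 107.1 + 9.550 = 198.29 MPa

198 MPa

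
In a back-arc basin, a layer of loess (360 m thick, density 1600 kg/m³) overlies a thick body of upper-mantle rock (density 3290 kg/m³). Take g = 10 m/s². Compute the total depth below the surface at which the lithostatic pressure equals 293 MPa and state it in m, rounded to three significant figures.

Pressure at base of upper layers: 1600×10×360 = 5.760×10^6 Pa = 5.760 MPa
Remaining pressure to be supplied by upper-mantle rock: 2.930×10^8 − 5.760×10^6 = 2.872×10^8 Pa
Additional depth in upper-mantle rock = 2.872×10^8 Pa / (3290 kg/m³ × 10 m/s²) = 8730.7 m
Total depth = 360 m + 8730.7 m = 9090.7 m

9090 m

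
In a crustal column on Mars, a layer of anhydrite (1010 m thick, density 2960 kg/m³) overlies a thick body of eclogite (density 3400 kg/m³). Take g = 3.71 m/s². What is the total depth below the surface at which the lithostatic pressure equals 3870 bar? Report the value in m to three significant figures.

30800 m

Pressure at base of upper layers: 2960×3.71×1010 = 1.109×10^7 Pa = 110.9 bar
Remaining pressure to be supplied by eclogite: 3.870×10^8 − 1.109×10^7 = 3.759×10^8 Pa
Additional depth in eclogite = 3.759×10^8 Pa / (3400 kg/m³ × 3.71 m/s²) = 29801 m
Total depth = 1010 m + 29801 m = 30811 m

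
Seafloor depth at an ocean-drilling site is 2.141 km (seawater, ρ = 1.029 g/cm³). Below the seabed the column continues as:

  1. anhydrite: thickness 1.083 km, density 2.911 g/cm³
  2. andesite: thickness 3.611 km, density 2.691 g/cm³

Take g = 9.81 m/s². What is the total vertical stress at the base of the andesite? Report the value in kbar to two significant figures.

seawater: 1029 kg/m³ × 9.81 m/s² × 2141 m = 2.161×10^7 Pa = 0.2161 kbar
anhydrite: 2911 kg/m³ × 9.81 m/s² × 1083 m = 3.093×10^7 Pa = 0.3093 kbar
andesite: 2691 kg/m³ × 9.81 m/s² × 3611 m = 9.533×10^7 Pa = 0.9533 kbar
Total = 0.2161 + 0.3093 + 0.9533 = 1.4787 kbar

1.5 kbar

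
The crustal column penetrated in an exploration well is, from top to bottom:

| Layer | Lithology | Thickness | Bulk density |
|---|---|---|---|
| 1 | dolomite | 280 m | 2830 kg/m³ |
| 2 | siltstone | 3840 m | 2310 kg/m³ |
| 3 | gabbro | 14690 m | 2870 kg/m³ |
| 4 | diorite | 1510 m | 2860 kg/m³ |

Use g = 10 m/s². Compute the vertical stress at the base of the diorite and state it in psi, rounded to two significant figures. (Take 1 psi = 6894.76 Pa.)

dolomite: 2830 kg/m³ × 10 m/s² × 280 m = 7.924×10^6 Pa = 1149 psi
siltstone: 2310 kg/m³ × 10 m/s² × 3840 m = 8.870×10^7 Pa = 12865 psi
gabbro: 2870 kg/m³ × 10 m/s² × 14690 m = 4.216×10^8 Pa = 61148 psi
diorite: 2860 kg/m³ × 10 m/s² × 1510 m = 4.319×10^7 Pa = 6264 psi
Total = 1149 + 12865 + 61148 + 6264 = 81427 psi

81000 psi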